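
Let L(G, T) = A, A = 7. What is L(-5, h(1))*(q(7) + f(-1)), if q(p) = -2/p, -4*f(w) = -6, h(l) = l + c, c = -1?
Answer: 17/2 ≈ 8.5000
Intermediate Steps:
h(l) = -1 + l (h(l) = l - 1 = -1 + l)
f(w) = 3/2 (f(w) = -1/4*(-6) = 3/2)
L(G, T) = 7
L(-5, h(1))*(q(7) + f(-1)) = 7*(-2/7 + 3/2) = 7*(17/14) = 17/2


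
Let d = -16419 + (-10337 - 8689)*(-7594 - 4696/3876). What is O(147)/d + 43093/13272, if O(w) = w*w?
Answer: 74490949597649/22941042581688 ≈ 3.2471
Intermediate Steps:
O(w) = w²
d = 46670294583/323 (d = -16419 - 19026*(-7594 - 4696*1/3876) = -16419 - 19026*(-7594 - 1174/969) = -16419 - 19026*(-7359760/969) = -16419 + 46675597920/323 = 46670294583/323 ≈ 1.4449e+8)
O(147)/d + 43093/13272 = 147²/(46670294583/323) + 43093/13272 = 21609*(323/46670294583) + 43093*(1/13272) = 775523/5185588287 + 43093/13272 = 74490949597649/22941042581688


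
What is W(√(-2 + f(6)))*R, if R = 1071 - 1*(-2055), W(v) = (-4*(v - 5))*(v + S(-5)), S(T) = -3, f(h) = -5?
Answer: -100032 + 100032*I*√7 ≈ -1.0003e+5 + 2.6466e+5*I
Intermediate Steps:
W(v) = (-3 + v)*(20 - 4*v) (W(v) = (-4*(v - 5))*(v - 3) = (-4*(-5 + v))*(-3 + v) = (20 - 4*v)*(-3 + v) = (-3 + v)*(20 - 4*v))
R = 3126 (R = 1071 + 2055 = 3126)
W(√(-2 + f(6)))*R = (-60 - 4*(√(-2 - 5))² + 32*√(-2 - 5))*3126 = (-60 - 4*(√(-7))² + 32*√(-7))*3126 = (-60 - 4*(I*√7)² + 32*(I*√7))*3126 = (-60 - 4*(-7) + 32*I*√7)*3126 = (-60 + 28 + 32*I*√7)*3126 = (-32 + 32*I*√7)*3126 = -100032 + 100032*I*√7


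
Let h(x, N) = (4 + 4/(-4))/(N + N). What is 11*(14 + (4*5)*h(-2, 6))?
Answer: 209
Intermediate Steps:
h(x, N) = 3/(2*N) (h(x, N) = (4 + 4*(-¼))/((2*N)) = (4 - 1)*(1/(2*N)) = 3*(1/(2*N)) = 3/(2*N))
11*(14 + (4*5)*h(-2, 6)) = 11*(14 + (4*5)*((3/2)/6)) = 11*(14 + 20*((3/2)*(⅙))) = 11*(14 + 20*(¼)) = 11*(14 + 5) = 11*19 = 209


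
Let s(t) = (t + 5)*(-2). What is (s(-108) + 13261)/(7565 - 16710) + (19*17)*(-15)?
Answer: -44320992/9145 ≈ -4846.5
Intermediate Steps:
s(t) = -10 - 2*t (s(t) = (5 + t)*(-2) = -10 - 2*t)
(s(-108) + 13261)/(7565 - 16710) + (19*17)*(-15) = ((-10 - 2*(-108)) + 13261)/(7565 - 16710) + (19*17)*(-15) = ((-10 + 216) + 13261)/(-9145) + 323*(-15) = (206 + 13261)*(-1/9145) - 4845 = 13467*(-1/9145) - 4845 = -13467/9145 - 4845 = -44320992/9145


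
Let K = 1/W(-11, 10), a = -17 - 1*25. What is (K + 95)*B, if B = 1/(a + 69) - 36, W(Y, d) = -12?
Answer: -1105969/324 ≈ -3413.5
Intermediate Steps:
a = -42 (a = -17 - 25 = -42)
B = -971/27 (B = 1/(-42 + 69) - 36 = 1/27 - 36 = -971/27 ≈ -35.963)
K = -1/12 (K = 1/(-12) = -1/12 ≈ -0.083333)
(K + 95)*B = (-1/12 + 95)*(-971/27) = (1139/12)*(-971/27) = -1105969/324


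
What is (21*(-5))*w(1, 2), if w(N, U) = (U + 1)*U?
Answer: -630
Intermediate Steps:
w(N, U) = U*(1 + U) (w(N, U) = (1 + U)*U = U*(1 + U))
(21*(-5))*w(1, 2) = (21*(-5))*(2*(1 + 2)) = -210*3 = -105*6 = -630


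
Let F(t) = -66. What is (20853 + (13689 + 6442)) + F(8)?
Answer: 40918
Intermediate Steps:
(20853 + (13689 + 6442)) + F(8) = (20853 + (13689 + 6442)) - 66 = (20853 + 20131) - 66 = 40984 - 66 = 40918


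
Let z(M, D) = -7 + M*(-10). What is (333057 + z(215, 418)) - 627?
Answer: 330273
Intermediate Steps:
z(M, D) = -7 - 10*M
(333057 + z(215, 418)) - 627 = (333057 + (-7 - 10*215)) - 627 = (333057 + (-7 - 2150)) - 627 = (333057 - 2157) - 627 = 330900 - 627 = 330273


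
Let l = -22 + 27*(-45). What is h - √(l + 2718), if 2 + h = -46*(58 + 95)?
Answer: -7040 - √1481 ≈ -7078.5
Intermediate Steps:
h = -7040 (h = -2 - 46*(58 + 95) = -2 - 46*153 = -2 - 7038 = -7040)
l = -1237 (l = -22 - 1215 = -1237)
h - √(l + 2718) = -7040 - √(-1237 + 2718) = -7040 - √1481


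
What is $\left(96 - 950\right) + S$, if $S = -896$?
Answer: $-1750$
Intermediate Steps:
$\left(96 - 950\right) + S = \left(96 - 950\right) - 896 = -854 - 896 = -1750$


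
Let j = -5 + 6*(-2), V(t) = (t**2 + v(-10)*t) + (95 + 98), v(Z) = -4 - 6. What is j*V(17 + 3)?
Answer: -6681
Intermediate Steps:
v(Z) = -10
V(t) = 193 + t**2 - 10*t (V(t) = (t**2 - 10*t) + (95 + 98) = (t**2 - 10*t) + 193 = 193 + t**2 - 10*t)
j = -17 (j = -5 - 12 = -17)
j*V(17 + 3) = -17*(193 + (17 + 3)**2 - 10*(17 + 3)) = -17*(193 + 20**2 - 10*20) = -17*(193 + 400 - 200) = -17*393 = -6681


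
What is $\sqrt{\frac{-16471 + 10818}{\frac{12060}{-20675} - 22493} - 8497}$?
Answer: $\frac{2 i \sqrt{375029145834801563}}{13287281} \approx 92.178 i$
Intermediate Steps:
$\sqrt{\frac{-16471 + 10818}{\frac{12060}{-20675} - 22493} - 8497} = \sqrt{- \frac{5653}{12060 \left(- \frac{1}{20675}\right) - 22493} - 8497} = \sqrt{- \frac{5653}{- \frac{2412}{4135} - 22493} - 8497} = \sqrt{- \frac{5653}{- \frac{93010967}{4135}} - 8497} = \sqrt{\left(-5653\right) \left(- \frac{4135}{93010967}\right) - 8497} = \sqrt{\frac{23375155}{93010967} - 8497} = \sqrt{- \frac{790290811444}{93010967}} = \frac{2 i \sqrt{375029145834801563}}{13287281}$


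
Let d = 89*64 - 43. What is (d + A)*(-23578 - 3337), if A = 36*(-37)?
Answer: -116299715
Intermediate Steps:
A = -1332
d = 5653 (d = 5696 - 43 = 5653)
(d + A)*(-23578 - 3337) = (5653 - 1332)*(-23578 - 3337) = 4321*(-26915) = -116299715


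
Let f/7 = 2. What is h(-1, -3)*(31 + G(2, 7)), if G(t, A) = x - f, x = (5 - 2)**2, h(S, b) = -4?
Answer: -104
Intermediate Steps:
f = 14 (f = 7*2 = 14)
x = 9 (x = 3**2 = 9)
G(t, A) = -5 (G(t, A) = 9 - 1*14 = 9 - 14 = -5)
h(-1, -3)*(31 + G(2, 7)) = -4*(31 - 5) = -4*26 = -104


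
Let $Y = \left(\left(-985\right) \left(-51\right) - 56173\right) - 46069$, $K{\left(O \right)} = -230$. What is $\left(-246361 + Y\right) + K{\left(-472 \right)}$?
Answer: $-298598$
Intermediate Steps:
$Y = -52007$ ($Y = \left(50235 - 56173\right) - 46069 = -5938 - 46069 = -52007$)
$\left(-246361 + Y\right) + K{\left(-472 \right)} = \left(-246361 - 52007\right) - 230 = -298368 - 230 = -298598$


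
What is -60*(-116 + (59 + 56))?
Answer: 60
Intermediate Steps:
-60*(-116 + (59 + 56)) = -60*(-116 + 115) = -60*(-1) = 60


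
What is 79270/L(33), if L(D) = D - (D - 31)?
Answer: 79270/31 ≈ 2557.1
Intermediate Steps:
L(D) = 31 (L(D) = D - (-31 + D) = D + (31 - D) = 31)
79270/L(33) = 79270/31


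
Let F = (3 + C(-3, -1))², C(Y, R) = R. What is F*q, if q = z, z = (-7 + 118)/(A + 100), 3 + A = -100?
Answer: -148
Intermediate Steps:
A = -103 (A = -3 - 100 = -103)
z = -37 (z = (-7 + 118)/(-103 + 100) = 111/(-3) = 111*(-⅓) = -37)
F = 4 (F = (3 - 1)² = 2² = 4)
q = -37
F*q = 4*(-37) = -148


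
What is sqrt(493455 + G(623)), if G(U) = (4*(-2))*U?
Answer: sqrt(488471) ≈ 698.91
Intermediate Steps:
G(U) = -8*U
sqrt(493455 + G(623)) = sqrt(493455 - 8*623) = sqrt(493455 - 4984) = sqrt(488471)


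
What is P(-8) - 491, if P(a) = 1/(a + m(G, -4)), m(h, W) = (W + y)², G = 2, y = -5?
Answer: -35842/73 ≈ -490.99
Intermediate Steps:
m(h, W) = (-5 + W)² (m(h, W) = (W - 5)² = (-5 + W)²)
P(a) = 1/(81 + a) (P(a) = 1/(a + (-5 - 4)²) = 1/(a + (-9)²) = 1/(a + 81) = 1/(81 + a))
P(-8) - 491 = 1/(81 - 8) - 491 = 1/73 - 491 = -35842/73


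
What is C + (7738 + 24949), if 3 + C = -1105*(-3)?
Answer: 35999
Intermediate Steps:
C = 3312 (C = -3 - 1105*(-3) = -3 + 3315 = 3312)
C + (7738 + 24949) = 3312 + (7738 + 24949) = 3312 + 32687 = 35999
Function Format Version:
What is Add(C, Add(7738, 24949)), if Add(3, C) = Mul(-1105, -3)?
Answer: 35999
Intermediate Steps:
C = 3312 (C = Add(-3, Mul(-1105, -3)) = Add(-3, 3315) = 3312)
Add(C, Add(7738, 24949)) = Add(3312, Add(7738, 24949)) = Add(3312, 32687) = 35999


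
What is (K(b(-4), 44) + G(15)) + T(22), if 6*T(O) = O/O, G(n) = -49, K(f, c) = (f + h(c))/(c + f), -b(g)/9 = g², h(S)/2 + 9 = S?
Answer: -3607/75 ≈ -48.093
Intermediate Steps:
h(S) = -18 + 2*S
b(g) = -9*g²
K(f, c) = (-18 + f + 2*c)/(c + f) (K(f, c) = (f + (-18 + 2*c))/(c + f) = (-18 + f + 2*c)/(c + f))
T(O) = ⅙ (T(O) = (O/O)/6 = (⅙)*1 = ⅙)
(K(b(-4), 44) + G(15)) + T(22) = ((-18 - 9*(-4)² + 2*44)/(44 - 9*(-4)²) - 49) + ⅙ = ((-18 - 9*16 + 88)/(44 - 9*16) - 49) + ⅙ = ((-18 - 144 + 88)/(44 - 144) - 49) + ⅙ = (-74/(-100) - 49) + ⅙ = (-1/100*(-74) - 49) + ⅙ = (37/50 - 49) + ⅙ = -2413/50 + ⅙ = -3607/75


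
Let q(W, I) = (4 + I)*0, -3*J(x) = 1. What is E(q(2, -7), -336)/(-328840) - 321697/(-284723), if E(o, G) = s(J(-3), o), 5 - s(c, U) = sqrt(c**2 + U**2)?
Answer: 158678269159/140442466980 ≈ 1.1298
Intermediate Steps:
J(x) = -1/3 (J(x) = -1/3*1 = -1/3)
s(c, U) = 5 - sqrt(U**2 + c**2) (s(c, U) = 5 - sqrt(c**2 + U**2) = 5 - sqrt(U**2 + c**2))
q(W, I) = 0
E(o, G) = 5 - sqrt(1/9 + o**2) (E(o, G) = 5 - sqrt(o**2 + (-1/3)**2) = 5 - sqrt(o**2 + 1/9) = 5 - sqrt(1/9 + o**2))
E(q(2, -7), -336)/(-328840) - 321697/(-284723) = (5 - sqrt(1 + 9*0**2)/3)/(-328840) - 321697/(-284723) = (5 - sqrt(1 + 9*0)/3)*(-1/328840) - 321697*(-1/284723) = (5 - sqrt(1 + 0)/3)*(-1/328840) + 321697/284723 = (5 - sqrt(1)/3)*(-1/328840) + 321697/284723 = (5 - 1/3*1)*(-1/328840) + 321697/284723 = (5 - 1/3)*(-1/328840) + 321697/284723 = (14/3)*(-1/328840) + 321697/284723 = -7/493260 + 321697/284723 = 158678269159/140442466980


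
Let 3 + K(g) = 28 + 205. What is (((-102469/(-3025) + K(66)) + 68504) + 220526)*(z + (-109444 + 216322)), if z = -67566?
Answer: 34402480349328/3025 ≈ 1.1373e+10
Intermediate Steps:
K(g) = 230 (K(g) = -3 + (28 + 205) = -3 + 233 = 230)
(((-102469/(-3025) + K(66)) + 68504) + 220526)*(z + (-109444 + 216322)) = (((-102469/(-3025) + 230) + 68504) + 220526)*(-67566 + (-109444 + 216322)) = (((-102469*(-1/3025) + 230) + 68504) + 220526)*(-67566 + 106878) = (((102469/3025 + 230) + 68504) + 220526)*39312 = ((798219/3025 + 68504) + 220526)*39312 = (208022819/3025 + 220526)*39312 = (875113969/3025)*39312 = 34402480349328/3025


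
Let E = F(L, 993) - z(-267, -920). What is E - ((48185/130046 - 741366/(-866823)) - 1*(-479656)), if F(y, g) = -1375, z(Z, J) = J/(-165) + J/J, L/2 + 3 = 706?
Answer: -596485950418112641/1239995502438 ≈ -4.8104e+5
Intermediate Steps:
L = 1406 (L = -6 + 2*706 = -6 + 1412 = 1406)
z(Z, J) = 1 - J/165 (z(Z, J) = J*(-1/165) + 1 = -J/165 + 1 = 1 - J/165)
E = -45592/33 (E = -1375 - (1 - 1/165*(-920)) = -1375 - (1 + 184/33) = -1375 - 1*217/33 = -1375 - 217/33 = -45592/33 ≈ -1381.6)
E - ((48185/130046 - 741366/(-866823)) - 1*(-479656)) = -45592/33 - ((48185/130046 - 741366/(-866823)) - 1*(-479656)) = -45592/33 - ((48185*(1/130046) - 741366*(-1/866823)) + 479656) = -45592/33 - ((48185/130046 + 247122/288941) + 479656) = -45592/33 - (46059849697/37575621286 + 479656) = -45592/33 - 1*18023418263407313/37575621286 = -45592/33 - 18023418263407313/37575621286 = -596485950418112641/1239995502438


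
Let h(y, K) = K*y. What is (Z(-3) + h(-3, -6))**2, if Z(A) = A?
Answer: 225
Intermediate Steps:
(Z(-3) + h(-3, -6))**2 = (-3 - 6*(-3))**2 = (-3 + 18)**2 = 15**2 = 225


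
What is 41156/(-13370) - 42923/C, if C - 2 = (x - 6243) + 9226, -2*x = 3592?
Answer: -311407497/7948465 ≈ -39.178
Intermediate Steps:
x = -1796 (x = -1/2*3592 = -1796)
C = 1189 (C = 2 + ((-1796 - 6243) + 9226) = 2 + (-8039 + 9226) = 2 + 1187 = 1189)
41156/(-13370) - 42923/C = 41156/(-13370) - 42923/1189 = 41156*(-1/13370) - 42923*1/1189 = -20578/6685 - 42923/1189 = -311407497/7948465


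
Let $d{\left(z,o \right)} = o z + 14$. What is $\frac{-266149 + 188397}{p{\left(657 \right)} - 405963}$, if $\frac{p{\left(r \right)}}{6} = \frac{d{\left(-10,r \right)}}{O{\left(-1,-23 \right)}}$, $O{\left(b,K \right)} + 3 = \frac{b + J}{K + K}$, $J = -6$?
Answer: $\frac{10185512}{51371697} \approx 0.19827$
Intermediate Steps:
$O{\left(b,K \right)} = -3 + \frac{-6 + b}{2 K}$ ($O{\left(b,K \right)} = -3 + \frac{b - 6}{K + K} = -3 + \frac{-6 + b}{2 K}$)
$d{\left(z,o \right)} = 14 + o z$
$p{\left(r \right)} = - \frac{3864}{131} + \frac{2760 r}{131}$ ($p{\left(r \right)} = 6 \frac{14 + r \left(-10\right)}{\frac{1}{2} \frac{1}{-23} \left(-6 - 1 - -138\right)} = 6 \frac{14 - 10 r}{\frac{1}{2} \left(- \frac{1}{23}\right) \left(-6 - 1 + 138\right)} = 6 \frac{14 - 10 r}{\frac{1}{2} \left(- \frac{1}{23}\right) 131} = 6 \frac{14 - 10 r}{- \frac{131}{46}} = 6 \left(14 - 10 r\right) \left(- \frac{46}{131}\right) = 6 \left(- \frac{644}{131} + \frac{460 r}{131}\right) = - \frac{3864}{131} + \frac{2760 r}{131}$)
$\frac{-266149 + 188397}{p{\left(657 \right)} - 405963} = \frac{-266149 + 188397}{\left(- \frac{3864}{131} + \frac{2760}{131} \cdot 657\right) - 405963} = - \frac{77752}{\left(- \frac{3864}{131} + \frac{1813320}{131}\right) - 405963} = - \frac{77752}{\frac{1809456}{131} - 405963} = - \frac{77752}{- \frac{51371697}{131}} = \left(-77752\right) \left(- \frac{131}{51371697}\right) = \frac{10185512}{51371697}$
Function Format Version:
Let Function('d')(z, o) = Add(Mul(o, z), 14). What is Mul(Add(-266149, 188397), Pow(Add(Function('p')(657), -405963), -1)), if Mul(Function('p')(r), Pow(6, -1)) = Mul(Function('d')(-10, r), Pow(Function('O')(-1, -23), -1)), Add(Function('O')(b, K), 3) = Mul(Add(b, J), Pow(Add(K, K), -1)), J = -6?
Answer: Rational(10185512, 51371697) ≈ 0.19827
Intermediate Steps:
Function('O')(b, K) = Add(-3, Mul(Rational(1, 2), Pow(K, -1), Add(-6, b))) (Function('O')(b, K) = Add(-3, Mul(Add(b, -6), Pow(Add(K, K), -1))) = Add(-3, Mul(Add(-6, b), Pow(Mul(2, K), -1))) = Add(-3, Mul(Add(-6, b), Mul(Rational(1, 2), Pow(K, -1)))) = Add(-3, Mul(Rational(1, 2), Pow(K, -1), Add(-6, b))))
Function('d')(z, o) = Add(14, Mul(o, z))
Function('p')(r) = Add(Rational(-3864, 131), Mul(Rational(2760, 131), r)) (Function('p')(r) = Mul(6, Mul(Add(14, Mul(r, -10)), Pow(Mul(Rational(1, 2), Pow(-23, -1), Add(-6, -1, Mul(-6, -23))), -1))) = Mul(6, Mul(Add(14, Mul(-10, r)), Pow(Mul(Rational(1, 2), Rational(-1, 23), Add(-6, -1, 138)), -1))) = Mul(6, Mul(Add(14, Mul(-10, r)), Pow(Mul(Rational(1, 2), Rational(-1, 23), 131), -1))) = Mul(6, Mul(Add(14, Mul(-10, r)), Pow(Rational(-131, 46), -1))) = Mul(6, Mul(Add(14, Mul(-10, r)), Rational(-46, 131))) = Mul(6, Add(Rational(-644, 131), Mul(Rational(460, 131), r))) = Add(Rational(-3864, 131), Mul(Rational(2760, 131), r)))
Mul(Add(-266149, 188397), Pow(Add(Function('p')(657), -405963), -1)) = Mul(Add(-266149, 188397), Pow(Add(Add(Rational(-3864, 131), Mul(Rational(2760, 131), 657)), -405963), -1)) = Mul(-77752, Pow(Add(Add(Rational(-3864, 131), Rational(1813320, 131)), -405963), -1)) = Mul(-77752, Pow(Add(Rational(1809456, 131), -405963), -1)) = Mul(-77752, Pow(Rational(-51371697, 131), -1)) = Mul(-77752, Rational(-131, 51371697)) = Rational(10185512, 51371697)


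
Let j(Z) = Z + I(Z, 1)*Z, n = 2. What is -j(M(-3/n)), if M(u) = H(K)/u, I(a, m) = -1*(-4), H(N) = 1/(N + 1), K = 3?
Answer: 5/6 ≈ 0.83333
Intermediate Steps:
H(N) = 1/(1 + N)
I(a, m) = 4
M(u) = 1/(4*u) (M(u) = 1/((1 + 3)*u) = 1/(4*u))
j(Z) = 5*Z (j(Z) = Z + 4*Z = 5*Z)
-j(M(-3/n)) = -5*1/(4*((-3/2))) = -5*1/(4*((-3*1/2))) = -5*1/(4*(-3/2)) = -5*(1/4)*(-2/3) = -5*(-1)/6 = -1*(-5/6) = 5/6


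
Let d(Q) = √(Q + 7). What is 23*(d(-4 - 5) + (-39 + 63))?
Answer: 552 + 23*I*√2 ≈ 552.0 + 32.527*I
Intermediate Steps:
d(Q) = √(7 + Q)
23*(d(-4 - 5) + (-39 + 63)) = 23*(√(7 + (-4 - 5)) + (-39 + 63)) = 23*(√(7 - 9) + 24) = 23*(√(-2) + 24) = 23*(I*√2 + 24) = 23*(24 + I*√2) = 552 + 23*I*√2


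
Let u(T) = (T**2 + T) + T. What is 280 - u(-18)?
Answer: -8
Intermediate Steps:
u(T) = T**2 + 2*T (u(T) = (T + T**2) + T = T**2 + 2*T)
280 - u(-18) = 280 - (-18)*(2 - 18) = 280 - (-18)*(-16) = 280 - 1*288 = 280 - 288 = -8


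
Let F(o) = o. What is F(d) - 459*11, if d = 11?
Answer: -5038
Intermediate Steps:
F(d) - 459*11 = 11 - 459*11 = 11 - 5049 = -5038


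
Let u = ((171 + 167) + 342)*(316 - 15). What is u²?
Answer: 41893902400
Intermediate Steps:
u = 204680 (u = (338 + 342)*301 = 680*301 = 204680)
u² = 204680² = 41893902400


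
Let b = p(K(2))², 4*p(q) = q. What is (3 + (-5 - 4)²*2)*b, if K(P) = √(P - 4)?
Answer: -165/8 ≈ -20.625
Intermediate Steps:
K(P) = √(-4 + P)
p(q) = q/4
b = -⅛ (b = (√(-4 + 2)/4)² = (√(-2)/4)² = ((I*√2)/4)² = (I*√2/4)² = -⅛ ≈ -0.12500)
(3 + (-5 - 4)²*2)*b = (3 + (-5 - 4)²*2)*(-⅛) = (3 + (-9)²*2)*(-⅛) = (3 + 81*2)*(-⅛) = (3 + 162)*(-⅛) = 165*(-⅛) = -165/8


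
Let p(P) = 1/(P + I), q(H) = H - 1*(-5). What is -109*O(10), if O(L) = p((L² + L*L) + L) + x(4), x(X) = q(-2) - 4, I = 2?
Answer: 22999/212 ≈ 108.49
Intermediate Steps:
q(H) = 5 + H (q(H) = H + 5 = 5 + H)
x(X) = -1 (x(X) = (5 - 2) - 4 = 3 - 4 = -1)
p(P) = 1/(2 + P) (p(P) = 1/(P + 2) = 1/(2 + P))
O(L) = -1 + 1/(2 + L + 2*L²) (O(L) = 1/(2 + ((L² + L*L) + L)) - 1 = 1/(2 + ((L² + L²) + L)) - 1 = 1/(2 + (2*L² + L)) - 1 = 1/(2 + (L + 2*L²)) - 1 = 1/(2 + L + 2*L²) - 1 = -1 + 1/(2 + L + 2*L²))
-109*O(10) = -109*(-1 - 1*10*(1 + 2*10))/(2 + 10*(1 + 2*10)) = -109*(-1 - 1*10*(1 + 20))/(2 + 10*(1 + 20)) = -109*(-1 - 1*10*21)/(2 + 10*21) = -109*(-1 - 210)/(2 + 210) = -109*(-211)/212 = -109*(-211/212) = 22999/212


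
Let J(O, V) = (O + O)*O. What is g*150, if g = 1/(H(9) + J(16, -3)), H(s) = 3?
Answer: 30/103 ≈ 0.29126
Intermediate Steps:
J(O, V) = 2*O² (J(O, V) = (2*O)*O = 2*O²)
g = 1/515 (g = 1/(3 + 2*16²) = 1/(3 + 2*256) = 1/(3 + 512) = 1/515 ≈ 0.0019417)
g*150 = (1/515)*150 = 30/103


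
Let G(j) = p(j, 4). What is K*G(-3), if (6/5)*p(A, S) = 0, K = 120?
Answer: 0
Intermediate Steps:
p(A, S) = 0 (p(A, S) = (5/6)*0 = 0)
G(j) = 0
K*G(-3) = 120*0 = 0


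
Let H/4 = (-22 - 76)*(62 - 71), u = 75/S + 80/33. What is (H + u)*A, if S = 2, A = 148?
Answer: 17425742/33 ≈ 5.2805e+5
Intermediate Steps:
u = 2635/66 (u = 75/2 + 80/33 = 2635/66 ≈ 39.924)
H = 3528 (H = 4*((-22 - 76)*(62 - 71)) = 4*(-98*(-9)) = 4*882 = 3528)
(H + u)*A = (3528 + 2635/66)*148 = (235483/66)*148 = 17425742/33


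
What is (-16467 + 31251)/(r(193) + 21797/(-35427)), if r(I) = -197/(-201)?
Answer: 5848572576/144329 ≈ 40523.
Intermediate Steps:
r(I) = 197/201 (r(I) = -197*(-1/201) = 197/201)
(-16467 + 31251)/(r(193) + 21797/(-35427)) = (-16467 + 31251)/(197/201 + 21797/(-35427)) = 14784/(197/201 + 21797*(-1/35427)) = 14784/(197/201 - 21797/35427) = 14784/(288658/791203) = 14784*(791203/288658) = 5848572576/144329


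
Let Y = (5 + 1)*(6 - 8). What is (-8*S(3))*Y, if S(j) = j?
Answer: 288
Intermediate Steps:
Y = -12 (Y = 6*(-2) = -12)
(-8*S(3))*Y = -8*3*(-12) = -24*(-12) = 288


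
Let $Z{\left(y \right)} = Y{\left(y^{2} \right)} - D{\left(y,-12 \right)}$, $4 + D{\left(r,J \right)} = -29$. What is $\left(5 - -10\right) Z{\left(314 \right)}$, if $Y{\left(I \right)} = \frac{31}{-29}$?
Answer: $\frac{13890}{29} \approx 478.97$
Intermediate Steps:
$D{\left(r,J \right)} = -33$ ($D{\left(r,J \right)} = -4 - 29 = -33$)
$Y{\left(I \right)} = - \frac{31}{29}$ ($Y{\left(I \right)} = 31 \left(- \frac{1}{29}\right) = - \frac{31}{29}$)
$Z{\left(y \right)} = \frac{926}{29}$ ($Z{\left(y \right)} = - \frac{31}{29} - -33 = - \frac{31}{29} + 33 = \frac{926}{29}$)
$\left(5 - -10\right) Z{\left(314 \right)} = \left(5 - -10\right) \frac{926}{29} = \left(5 + 10\right) \frac{926}{29} = 15 \cdot \frac{926}{29} = \frac{13890}{29}$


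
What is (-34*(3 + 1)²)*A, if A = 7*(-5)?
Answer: 19040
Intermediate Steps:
A = -35
(-34*(3 + 1)²)*A = -34*(3 + 1)²*(-35) = -34*4²*(-35) = -34*16*(-35) = -544*(-35) = 19040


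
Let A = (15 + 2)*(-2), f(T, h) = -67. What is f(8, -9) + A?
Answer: -101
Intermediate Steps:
A = -34 (A = 17*(-2) = -34)
f(8, -9) + A = -67 - 34 = -101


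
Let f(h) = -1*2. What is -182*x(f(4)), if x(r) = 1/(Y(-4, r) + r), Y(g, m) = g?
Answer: 91/3 ≈ 30.333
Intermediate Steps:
f(h) = -2
x(r) = 1/(-4 + r)
-182*x(f(4)) = -182/(-4 - 2) = -182/(-6) = -182*(-⅙) = 91/3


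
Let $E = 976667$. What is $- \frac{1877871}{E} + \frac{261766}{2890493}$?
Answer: $- \frac{17897282929}{9768336079} \approx -1.8322$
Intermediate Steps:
$- \frac{1877871}{E} + \frac{261766}{2890493} = - \frac{1877871}{976667} + \frac{261766}{2890493} = \left(-1877871\right) \frac{1}{976667} + 261766 \cdot \frac{1}{2890493} = - \frac{110463}{57451} + \frac{15398}{170029} = - \frac{17897282929}{9768336079}$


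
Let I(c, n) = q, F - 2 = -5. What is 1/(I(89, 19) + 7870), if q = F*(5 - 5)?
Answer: 1/7870 ≈ 0.00012706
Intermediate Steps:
F = -3 (F = 2 - 5 = -3)
q = 0 (q = -3*(5 - 5) = -3*0 = 0)
I(c, n) = 0
1/(I(89, 19) + 7870) = 1/(0 + 7870) = 1/7870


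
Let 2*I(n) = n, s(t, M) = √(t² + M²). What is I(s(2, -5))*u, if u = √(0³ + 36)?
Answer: 3*√29 ≈ 16.155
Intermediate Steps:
s(t, M) = √(M² + t²)
u = 6 (u = √(0 + 36) = √36 = 6)
I(n) = n/2
I(s(2, -5))*u = (√((-5)² + 2²)/2)*6 = (√(25 + 4)/2)*6 = (√29/2)*6 = 3*√29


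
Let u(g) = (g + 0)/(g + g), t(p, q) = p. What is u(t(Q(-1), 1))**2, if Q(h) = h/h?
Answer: 1/4 ≈ 0.25000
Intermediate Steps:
Q(h) = 1
u(g) = 1/2 (u(g) = g/((2*g)) = g*(1/(2*g)) = 1/2)
u(t(Q(-1), 1))**2 = (1/2)**2 = 1/4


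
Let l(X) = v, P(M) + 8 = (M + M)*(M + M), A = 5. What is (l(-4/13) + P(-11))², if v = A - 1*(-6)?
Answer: 237169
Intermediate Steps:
P(M) = -8 + 4*M² (P(M) = -8 + (M + M)*(M + M) = -8 + (2*M)*(2*M) = -8 + 4*M²)
v = 11 (v = 5 - 1*(-6) = 5 + 6 = 11)
l(X) = 11
(l(-4/13) + P(-11))² = (11 + (-8 + 4*(-11)²))² = (11 + (-8 + 4*121))² = (11 + (-8 + 484))² = (11 + 476)² = 487² = 237169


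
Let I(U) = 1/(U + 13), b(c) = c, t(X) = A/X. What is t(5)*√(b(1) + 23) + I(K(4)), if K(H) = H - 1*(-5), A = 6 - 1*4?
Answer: 1/22 + 4*√6/5 ≈ 2.0050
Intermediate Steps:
A = 2 (A = 6 - 4 = 2)
K(H) = 5 + H (K(H) = H + 5 = 5 + H)
t(X) = 2/X
I(U) = 1/(13 + U)
t(5)*√(b(1) + 23) + I(K(4)) = (2/5)*√(1 + 23) + 1/(13 + (5 + 4)) = (2*(⅕))*√24 + 1/(13 + 9) = 2*(2*√6)/5 + 1/22 = 4*√6/5 + 1/22 = 1/22 + 4*√6/5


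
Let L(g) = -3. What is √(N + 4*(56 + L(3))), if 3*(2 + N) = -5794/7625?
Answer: 2*√1097532435/4575 ≈ 14.483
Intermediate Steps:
N = -51544/22875 (N = -2 + (-5794/7625)/3 = -2 + (-5794*1/7625)/3 = -2 + (⅓)*(-5794/7625) = -2 - 5794/22875 = -51544/22875 ≈ -2.2533)
√(N + 4*(56 + L(3))) = √(-51544/22875 + 4*(56 - 3)) = √(-51544/22875 + 4*53) = √(-51544/22875 + 212) = √(4797956/22875) = 2*√1097532435/4575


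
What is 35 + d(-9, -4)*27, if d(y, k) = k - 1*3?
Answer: -154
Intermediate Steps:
d(y, k) = -3 + k (d(y, k) = k - 3 = -3 + k)
35 + d(-9, -4)*27 = 35 + (-3 - 4)*27 = 35 - 7*27 = 35 - 189 = -154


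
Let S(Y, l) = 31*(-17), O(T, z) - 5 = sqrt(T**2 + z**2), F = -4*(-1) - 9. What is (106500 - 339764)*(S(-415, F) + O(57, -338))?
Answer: 121763808 - 233264*sqrt(117493) ≈ 4.1807e+7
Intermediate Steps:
F = -5 (F = 4 - 9 = -5)
O(T, z) = 5 + sqrt(T**2 + z**2)
S(Y, l) = -527
(106500 - 339764)*(S(-415, F) + O(57, -338)) = (106500 - 339764)*(-527 + (5 + sqrt(57**2 + (-338)**2))) = -233264*(-527 + (5 + sqrt(3249 + 114244))) = -233264*(-527 + (5 + sqrt(117493))) = -233264*(-522 + sqrt(117493)) = 121763808 - 233264*sqrt(117493)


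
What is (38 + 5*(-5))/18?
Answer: 13/18 ≈ 0.72222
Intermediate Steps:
(38 + 5*(-5))/18 = (38 - 25)*(1/18) = 13*(1/18) = 13/18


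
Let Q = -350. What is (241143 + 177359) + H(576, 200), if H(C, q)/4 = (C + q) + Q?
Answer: 420206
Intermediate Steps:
H(C, q) = -1400 + 4*C + 4*q (H(C, q) = 4*((C + q) - 350) = 4*(-350 + C + q) = -1400 + 4*C + 4*q)
(241143 + 177359) + H(576, 200) = (241143 + 177359) + (-1400 + 4*576 + 4*200) = 418502 + (-1400 + 2304 + 800) = 418502 + 1704 = 420206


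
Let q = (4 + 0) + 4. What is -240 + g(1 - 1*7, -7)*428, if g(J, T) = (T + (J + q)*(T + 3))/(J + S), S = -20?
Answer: 90/13 ≈ 6.9231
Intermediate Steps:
q = 8 (q = 4 + 4 = 8)
g(J, T) = (T + (3 + T)*(8 + J))/(-20 + J) (g(J, T) = (T + (J + 8)*(T + 3))/(J - 20) = (T + (8 + J)*(3 + T))/(-20 + J) = (T + (3 + T)*(8 + J))/(-20 + J))
-240 + g(1 - 1*7, -7)*428 = -240 + ((24 + 3*(1 - 1*7) + 9*(-7) + (1 - 1*7)*(-7))/(-20 + (1 - 1*7)))*428 = -240 + ((24 + 3*(1 - 7) - 63 + (1 - 7)*(-7))/(-20 + (1 - 7)))*428 = -240 + ((24 + 3*(-6) - 63 - 6*(-7))/(-20 - 6))*428 = -240 + ((24 - 18 - 63 + 42)/(-26))*428 = -240 - 1/26*(-15)*428 = -240 + (15/26)*428 = -240 + 3210/13 = 90/13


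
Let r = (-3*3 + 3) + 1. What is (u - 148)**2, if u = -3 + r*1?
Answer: 24336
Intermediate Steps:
r = -5 (r = (-9 + 3) + 1 = -6 + 1 = -5)
u = -8 (u = -3 - 5*1 = -3 - 5 = -8)
(u - 148)**2 = (-8 - 148)**2 = (-156)**2 = 24336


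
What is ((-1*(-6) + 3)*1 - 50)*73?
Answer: -2993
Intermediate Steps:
((-1*(-6) + 3)*1 - 50)*73 = ((6 + 3)*1 - 50)*73 = (9*1 - 50)*73 = (9 - 50)*73 = -41*73 = -2993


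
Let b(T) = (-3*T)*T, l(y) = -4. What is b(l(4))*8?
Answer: -384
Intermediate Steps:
b(T) = -3*T²
b(l(4))*8 = -3*(-4)²*8 = -3*16*8 = -48*8 = -384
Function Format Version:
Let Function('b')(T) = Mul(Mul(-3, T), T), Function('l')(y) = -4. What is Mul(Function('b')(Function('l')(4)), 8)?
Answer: -384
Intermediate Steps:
Function('b')(T) = Mul(-3, Pow(T, 2))
Mul(Function('b')(Function('l')(4)), 8) = Mul(Mul(-3, Pow(-4, 2)), 8) = Mul(Mul(-3, 16), 8) = Mul(-48, 8) = -384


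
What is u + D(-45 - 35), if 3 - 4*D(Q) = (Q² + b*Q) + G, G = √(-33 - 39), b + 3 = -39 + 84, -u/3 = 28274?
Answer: -342325/4 - 3*I*√2/2 ≈ -85581.0 - 2.1213*I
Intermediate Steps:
u = -84822 (u = -3*28274 = -84822)
b = 42 (b = -3 + (-39 + 84) = -3 + 45 = 42)
G = 6*I*√2 (G = √(-72) = 6*I*√2 ≈ 8.4853*I)
D(Q) = ¾ - 21*Q/2 - Q²/4 - 3*I*√2/2 (D(Q) = ¾ - ((Q² + 42*Q) + 6*I*√2)/4 = ¾ - (Q² + 42*Q + 6*I*√2)/4 = ¾ + (-21*Q/2 - Q²/4 - 3*I*√2/2) = ¾ - 21*Q/2 - Q²/4 - 3*I*√2/2)
u + D(-45 - 35) = -84822 + (¾ - 21*(-45 - 35)/2 - (-45 - 35)²/4 - 3*I*√2/2) = -84822 + (¾ - 21/2*(-80) - ¼*(-80)² - 3*I*√2/2) = -84822 + (¾ + 840 - ¼*6400 - 3*I*√2/2) = -84822 + (¾ + 840 - 1600 - 3*I*√2/2) = -84822 + (-3037/4 - 3*I*√2/2) = -342325/4 - 3*I*√2/2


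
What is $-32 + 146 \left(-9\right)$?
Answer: $-1346$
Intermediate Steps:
$-32 + 146 \left(-9\right) = -32 - 1314 = -1346$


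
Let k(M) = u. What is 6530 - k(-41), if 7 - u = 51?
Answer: 6574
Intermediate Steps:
u = -44 (u = 7 - 1*51 = 7 - 51 = -44)
k(M) = -44
6530 - k(-41) = 6530 - 1*(-44) = 6530 + 44 = 6574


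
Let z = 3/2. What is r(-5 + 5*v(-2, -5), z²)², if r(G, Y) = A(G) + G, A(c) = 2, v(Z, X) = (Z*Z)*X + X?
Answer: 16384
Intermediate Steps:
v(Z, X) = X + X*Z² (v(Z, X) = Z²*X + X = X*Z² + X = X + X*Z²)
z = 3/2 (z = 3*(½) = 3/2 ≈ 1.5000)
r(G, Y) = 2 + G
r(-5 + 5*v(-2, -5), z²)² = (2 + (-5 + 5*(-5*(1 + (-2)²))))² = (2 + (-5 + 5*(-5*(1 + 4))))² = (2 + (-5 + 5*(-5*5)))² = (2 + (-5 + 5*(-25)))² = (2 + (-5 - 125))² = (2 - 130)² = (-128)² = 16384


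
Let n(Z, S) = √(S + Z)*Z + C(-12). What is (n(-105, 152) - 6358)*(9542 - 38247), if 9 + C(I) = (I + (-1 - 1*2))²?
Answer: 176306110 + 3014025*√47 ≈ 1.9697e+8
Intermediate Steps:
C(I) = -9 + (-3 + I)² (C(I) = -9 + (I + (-1 - 1*2))² = -9 + (I + (-1 - 2))² = -9 + (I - 3)² = -9 + (-3 + I)²)
n(Z, S) = 216 + Z*√(S + Z) (n(Z, S) = √(S + Z)*Z - 12*(-6 - 12) = Z*√(S + Z) - 12*(-18) = Z*√(S + Z) + 216 = 216 + Z*√(S + Z))
(n(-105, 152) - 6358)*(9542 - 38247) = ((216 - 105*√(152 - 105)) - 6358)*(9542 - 38247) = ((216 - 105*√47) - 6358)*(-28705) = (-6142 - 105*√47)*(-28705) = 176306110 + 3014025*√47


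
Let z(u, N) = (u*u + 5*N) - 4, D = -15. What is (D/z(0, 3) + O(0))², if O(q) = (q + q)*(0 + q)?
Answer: 225/121 ≈ 1.8595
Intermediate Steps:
O(q) = 2*q² (O(q) = (2*q)*q = 2*q²)
z(u, N) = -4 + u² + 5*N (z(u, N) = (u² + 5*N) - 4 = -4 + u² + 5*N)
(D/z(0, 3) + O(0))² = (-15/(-4 + 0² + 5*3) + 2*0²)² = (-15/(-4 + 0 + 15) + 2*0)² = (-15/11 + 0)² = (-15/11)² = 225/121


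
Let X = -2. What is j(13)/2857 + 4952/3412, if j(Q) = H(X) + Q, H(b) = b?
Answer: 3546349/2437021 ≈ 1.4552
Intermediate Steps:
j(Q) = -2 + Q
j(13)/2857 + 4952/3412 = (-2 + 13)/2857 + 4952/3412 = 11*(1/2857) + 4952*(1/3412) = 11/2857 + 1238/853 = 3546349/2437021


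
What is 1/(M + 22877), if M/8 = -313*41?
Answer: -1/79787 ≈ -1.2533e-5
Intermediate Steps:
M = -102664 (M = 8*(-313*41) = 8*(-12833) = -102664)
1/(M + 22877) = 1/(-102664 + 22877) = 1/(-79787) = -1/79787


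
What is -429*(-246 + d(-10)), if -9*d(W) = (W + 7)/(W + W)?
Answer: 2110823/20 ≈ 1.0554e+5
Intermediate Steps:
d(W) = -(7 + W)/(18*W) (d(W) = -(W + 7)/(9*(W + W)) = -(7 + W)/(9*(2*W)) = -(7 + W)*1/(2*W)/9 = -(7 + W)/(18*W))
-429*(-246 + d(-10)) = -429*(-246 + (1/18)*(-7 - 1*(-10))/(-10)) = -429*(-246 + (1/18)*(-⅒)*(-7 + 10)) = -429*(-246 + (1/18)*(-⅒)*3) = -429*(-246 - 1/60) = -429*(-14761/60) = 2110823/20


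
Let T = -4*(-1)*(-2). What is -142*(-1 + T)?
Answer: 1278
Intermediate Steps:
T = -8 (T = 4*(-2) = -8)
-142*(-1 + T) = -142*(-1 - 8) = -142*(-9) = 1278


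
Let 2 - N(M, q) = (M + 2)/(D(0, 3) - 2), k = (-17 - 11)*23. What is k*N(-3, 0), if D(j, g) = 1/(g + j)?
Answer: -4508/5 ≈ -901.60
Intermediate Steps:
k = -644 (k = -28*23 = -644)
N(M, q) = 16/5 + 3*M/5 (N(M, q) = 2 - (M + 2)/(1/(3 + 0) - 2) = 2 - (2 + M)/(1/3 - 2) = 2 - (2 + M)/(-5/3) = 2 - (2 + M)*(-3)/5 = 2 - (-6/5 - 3*M/5) = 2 + (6/5 + 3*M/5) = 16/5 + 3*M/5)
k*N(-3, 0) = -644*(16/5 + (3/5)*(-3)) = -644*(16/5 - 9/5) = -644*7/5 = -4508/5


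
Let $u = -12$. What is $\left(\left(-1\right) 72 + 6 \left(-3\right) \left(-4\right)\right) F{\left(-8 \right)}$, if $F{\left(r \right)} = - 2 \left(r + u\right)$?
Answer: $0$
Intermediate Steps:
$F{\left(r \right)} = 24 - 2 r$ ($F{\left(r \right)} = - 2 \left(r - 12\right) = - 2 \left(-12 + r\right) = 24 - 2 r$)
$\left(\left(-1\right) 72 + 6 \left(-3\right) \left(-4\right)\right) F{\left(-8 \right)} = \left(\left(-1\right) 72 + 6 \left(-3\right) \left(-4\right)\right) \left(24 - -16\right) = \left(-72 - -72\right) \left(24 + 16\right) = \left(-72 + 72\right) 40 = 0 \cdot 40 = 0$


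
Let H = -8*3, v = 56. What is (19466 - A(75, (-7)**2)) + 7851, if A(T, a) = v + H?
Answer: 27285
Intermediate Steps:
H = -24
A(T, a) = 32 (A(T, a) = 56 - 24 = 32)
(19466 - A(75, (-7)**2)) + 7851 = (19466 - 1*32) + 7851 = (19466 - 32) + 7851 = 19434 + 7851 = 27285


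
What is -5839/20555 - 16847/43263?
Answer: -598902742/889270965 ≈ -0.67348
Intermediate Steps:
-5839/20555 - 16847/43263 = -598902742/889270965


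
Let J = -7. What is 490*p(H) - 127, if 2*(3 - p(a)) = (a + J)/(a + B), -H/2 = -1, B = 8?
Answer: 2931/2 ≈ 1465.5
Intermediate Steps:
H = 2 (H = -2*(-1) = 2)
p(a) = 3 - (-7 + a)/(2*(8 + a)) (p(a) = 3 - (a - 7)/(2*(a + 8)) = 3 - (-7 + a)/(2*(8 + a)))
490*p(H) - 127 = 490*(5*(11 + 2)/(2*(8 + 2))) - 127 = 490*((5/2)*13/10) - 127 = 490*((5/2)*(1/10)*13) - 127 = 490*(13/4) - 127 = 3185/2 - 127 = 2931/2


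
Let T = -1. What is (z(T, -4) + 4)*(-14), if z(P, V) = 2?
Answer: -84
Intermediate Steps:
(z(T, -4) + 4)*(-14) = (2 + 4)*(-14) = 6*(-14) = -84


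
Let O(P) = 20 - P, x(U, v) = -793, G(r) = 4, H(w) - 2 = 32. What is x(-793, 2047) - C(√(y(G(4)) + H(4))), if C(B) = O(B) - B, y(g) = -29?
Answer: -813 + 2*√5 ≈ -808.53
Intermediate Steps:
H(w) = 34 (H(w) = 2 + 32 = 34)
C(B) = 20 - 2*B (C(B) = (20 - B) - B = 20 - 2*B)
x(-793, 2047) - C(√(y(G(4)) + H(4))) = -793 - (20 - 2*√(-29 + 34)) = -793 - (20 - 2*√5) = -793 + (-20 + 2*√5) = -813 + 2*√5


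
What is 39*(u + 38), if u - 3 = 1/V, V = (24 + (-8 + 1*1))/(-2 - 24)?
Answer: 26169/17 ≈ 1539.4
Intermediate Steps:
V = -17/26 (V = (24 + (-8 + 1))/(-26) = (24 - 7)*(-1/26) = 17*(-1/26) = -17/26 ≈ -0.65385)
u = 25/17 (u = 3 + 1/(-17/26) = 3 - 26/17 = 25/17 ≈ 1.4706)
39*(u + 38) = 39*(25/17 + 38) = 39*(671/17) = 26169/17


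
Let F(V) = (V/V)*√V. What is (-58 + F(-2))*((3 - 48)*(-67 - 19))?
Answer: -224460 + 3870*I*√2 ≈ -2.2446e+5 + 5473.0*I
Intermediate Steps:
F(V) = √V (F(V) = 1*√V = √V)
(-58 + F(-2))*((3 - 48)*(-67 - 19)) = (-58 + √(-2))*((3 - 48)*(-67 - 19)) = (-58 + I*√2)*(-45*(-86)) = (-58 + I*√2)*3870 = -224460 + 3870*I*√2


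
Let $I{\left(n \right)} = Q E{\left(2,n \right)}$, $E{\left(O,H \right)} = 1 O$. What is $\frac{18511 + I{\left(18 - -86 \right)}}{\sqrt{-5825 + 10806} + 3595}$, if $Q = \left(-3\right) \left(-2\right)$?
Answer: $\frac{66590185}{12919044} - \frac{18523 \sqrt{4981}}{12919044} \approx 5.0532$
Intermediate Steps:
$E{\left(O,H \right)} = O$
$Q = 6$
$I{\left(n \right)} = 12$ ($I{\left(n \right)} = 6 \cdot 2 = 12$)
$\frac{18511 + I{\left(18 - -86 \right)}}{\sqrt{-5825 + 10806} + 3595} = \frac{18511 + 12}{\sqrt{-5825 + 10806} + 3595} = \frac{18523}{\sqrt{4981} + 3595} = \frac{18523}{3595 + \sqrt{4981}}$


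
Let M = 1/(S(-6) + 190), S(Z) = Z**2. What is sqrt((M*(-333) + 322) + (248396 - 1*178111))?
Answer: sqrt(3606247874)/226 ≈ 265.72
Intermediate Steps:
M = 1/226 (M = 1/((-6)**2 + 190) = 1/(36 + 190) = 1/226 ≈ 0.0044248)
sqrt((M*(-333) + 322) + (248396 - 1*178111)) = sqrt(((1/226)*(-333) + 322) + (248396 - 1*178111)) = sqrt((-333/226 + 322) + (248396 - 178111)) = sqrt(72439/226 + 70285) = sqrt(15956849/226) = sqrt(3606247874)/226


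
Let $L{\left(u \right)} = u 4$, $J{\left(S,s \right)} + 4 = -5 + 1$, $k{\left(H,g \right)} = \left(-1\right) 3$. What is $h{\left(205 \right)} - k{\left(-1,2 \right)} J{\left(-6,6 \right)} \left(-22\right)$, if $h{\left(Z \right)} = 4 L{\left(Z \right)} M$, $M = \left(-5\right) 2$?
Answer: $-32272$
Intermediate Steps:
$k{\left(H,g \right)} = -3$
$J{\left(S,s \right)} = -8$ ($J{\left(S,s \right)} = -4 + \left(-5 + 1\right) = -4 - 4 = -8$)
$M = -10$
$L{\left(u \right)} = 4 u$
$h{\left(Z \right)} = - 160 Z$ ($h{\left(Z \right)} = 4 \cdot 4 Z \left(-10\right) = 16 Z \left(-10\right) = - 160 Z$)
$h{\left(205 \right)} - k{\left(-1,2 \right)} J{\left(-6,6 \right)} \left(-22\right) = \left(-160\right) 205 - \left(-3\right) \left(-8\right) \left(-22\right) = -32800 - 24 \left(-22\right) = -32800 - -528 = -32800 + 528 = -32272$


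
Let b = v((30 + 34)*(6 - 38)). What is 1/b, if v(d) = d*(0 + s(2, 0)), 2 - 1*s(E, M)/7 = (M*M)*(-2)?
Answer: -1/28672 ≈ -3.4877e-5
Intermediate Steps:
s(E, M) = 14 + 14*M² (s(E, M) = 14 - 7*M*M*(-2) = 14 - 7*M²*(-2) = 14 - (-14)*M² = 14 + 14*M²)
v(d) = 14*d (v(d) = d*(0 + (14 + 14*0²)) = d*(0 + (14 + 14*0)) = d*(0 + (14 + 0)) = d*(0 + 14) = d*14 = 14*d)
b = -28672 (b = 14*((30 + 34)*(6 - 38)) = 14*(64*(-32)) = 14*(-2048) = -28672)
1/b = 1/(-28672) = -1/28672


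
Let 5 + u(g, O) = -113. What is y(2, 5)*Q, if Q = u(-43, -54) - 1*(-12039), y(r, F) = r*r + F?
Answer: 107289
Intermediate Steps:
y(r, F) = F + r² (y(r, F) = r² + F = F + r²)
u(g, O) = -118 (u(g, O) = -5 - 113 = -118)
Q = 11921 (Q = -118 - 1*(-12039) = -118 + 12039 = 11921)
y(2, 5)*Q = (5 + 2²)*11921 = (5 + 4)*11921 = 9*11921 = 107289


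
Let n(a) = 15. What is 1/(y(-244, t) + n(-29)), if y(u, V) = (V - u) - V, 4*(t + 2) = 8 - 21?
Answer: 1/259 ≈ 0.0038610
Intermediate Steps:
t = -21/4 (t = -2 + (8 - 21)/4 = -2 + (¼)*(-13) = -2 - 13/4 = -21/4 ≈ -5.2500)
y(u, V) = -u
1/(y(-244, t) + n(-29)) = 1/(-1*(-244) + 15) = 1/(244 + 15) = 1/259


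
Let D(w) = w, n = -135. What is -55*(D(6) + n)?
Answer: 7095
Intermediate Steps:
-55*(D(6) + n) = -55*(6 - 135) = -55*(-129) = 7095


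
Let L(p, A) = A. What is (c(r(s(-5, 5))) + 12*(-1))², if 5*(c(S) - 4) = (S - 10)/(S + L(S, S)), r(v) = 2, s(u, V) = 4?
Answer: 1764/25 ≈ 70.560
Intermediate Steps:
c(S) = 4 + (-10 + S)/(10*S) (c(S) = 4 + ((S - 10)/(S + S))/5 = 4 + ((-10 + S)/((2*S)))/5 = 4 + ((-10 + S)*(1/(2*S)))/5 = 4 + ((-10 + S)/(2*S))/5 = 4 + (-10 + S)/(10*S))
(c(r(s(-5, 5))) + 12*(-1))² = ((41/10 - 1/2) + 12*(-1))² = ((41/10 - 1*½) - 12)² = ((41/10 - ½) - 12)² = (18/5 - 12)² = (-42/5)² = 1764/25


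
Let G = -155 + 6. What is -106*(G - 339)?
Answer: 51728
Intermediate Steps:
G = -149
-106*(G - 339) = -106*(-149 - 339) = -106*(-488) = 51728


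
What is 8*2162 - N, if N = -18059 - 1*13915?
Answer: 49270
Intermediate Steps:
N = -31974 (N = -18059 - 13915 = -31974)
8*2162 - N = 8*2162 - 1*(-31974) = 17296 + 31974 = 49270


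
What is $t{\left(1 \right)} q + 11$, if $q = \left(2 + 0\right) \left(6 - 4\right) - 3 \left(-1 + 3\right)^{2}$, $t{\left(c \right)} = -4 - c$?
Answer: $51$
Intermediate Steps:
$q = -8$ ($q = 2 \cdot 2 - 3 \cdot 2^{2} = 4 - 12 = -8$)
$t{\left(1 \right)} q + 11 = \left(-4 - 1\right) \left(-8\right) + 11 = \left(-5\right) \left(-8\right) + 11 = 40 + 11 = 51$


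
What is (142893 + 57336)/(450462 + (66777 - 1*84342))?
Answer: 66743/144299 ≈ 0.46253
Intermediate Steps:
(142893 + 57336)/(450462 + (66777 - 1*84342)) = 200229/(450462 + (66777 - 84342)) = 200229/(450462 - 17565) = 200229/432897 = 200229*(1/432897) = 66743/144299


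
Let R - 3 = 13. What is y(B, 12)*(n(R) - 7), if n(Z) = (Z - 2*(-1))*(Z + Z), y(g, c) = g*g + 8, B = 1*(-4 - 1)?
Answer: 18777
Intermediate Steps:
R = 16 (R = 3 + 13 = 16)
B = -5 (B = 1*(-5) = -5)
y(g, c) = 8 + g² (y(g, c) = g² + 8 = 8 + g²)
n(Z) = 2*Z*(2 + Z) (n(Z) = (Z + 2)*(2*Z) = (2 + Z)*(2*Z) = 2*Z*(2 + Z))
y(B, 12)*(n(R) - 7) = (8 + (-5)²)*(2*16*(2 + 16) - 7) = (8 + 25)*(2*16*18 - 7) = 33*(576 - 7) = 33*569 = 18777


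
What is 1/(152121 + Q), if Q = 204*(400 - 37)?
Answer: 1/226173 ≈ 4.4214e-6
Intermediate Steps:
Q = 74052 (Q = 204*363 = 74052)
1/(152121 + Q) = 1/(152121 + 74052) = 1/226173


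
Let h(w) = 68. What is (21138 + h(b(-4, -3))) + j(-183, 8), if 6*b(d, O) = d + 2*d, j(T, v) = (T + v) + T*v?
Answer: 19567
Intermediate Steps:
j(T, v) = T + v + T*v
b(d, O) = d/2 (b(d, O) = (d + 2*d)/6 = (3*d)/6 = d/2)
(21138 + h(b(-4, -3))) + j(-183, 8) = (21138 + 68) + (-183 + 8 - 183*8) = 21206 + (-183 + 8 - 1464) = 21206 - 1639 = 19567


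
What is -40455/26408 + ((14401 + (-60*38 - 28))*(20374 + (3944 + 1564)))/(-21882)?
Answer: -1377725375153/96309976 ≈ -14305.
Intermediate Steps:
-40455/26408 + ((14401 + (-60*38 - 28))*(20374 + (3944 + 1564)))/(-21882) = -40455*1/26408 + ((14401 + (-2280 - 28))*(20374 + 5508))*(-1/21882) = -40455/26408 + ((14401 - 2308)*25882)*(-1/21882) = -40455/26408 + (12093*25882)*(-1/21882) = -40455/26408 + 312991026*(-1/21882) = -40455/26408 - 52165171/3647 = -1377725375153/96309976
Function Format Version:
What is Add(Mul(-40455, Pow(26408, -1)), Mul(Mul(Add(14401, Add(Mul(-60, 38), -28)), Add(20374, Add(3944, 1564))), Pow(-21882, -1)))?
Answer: Rational(-1377725375153, 96309976) ≈ -14305.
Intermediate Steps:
Add(Mul(-40455, Pow(26408, -1)), Mul(Mul(Add(14401, Add(Mul(-60, 38), -28)), Add(20374, Add(3944, 1564))), Pow(-21882, -1))) = Add(Mul(-40455, Rational(1, 26408)), Mul(Mul(Add(14401, Add(-2280, -28)), Add(20374, 5508)), Rational(-1, 21882))) = Add(Rational(-40455, 26408), Mul(Mul(Add(14401, -2308), 25882), Rational(-1, 21882))) = Add(Rational(-40455, 26408), Mul(Mul(12093, 25882), Rational(-1, 21882))) = Add(Rational(-40455, 26408), Mul(312991026, Rational(-1, 21882))) = Add(Rational(-40455, 26408), Rational(-52165171, 3647)) = Rational(-1377725375153, 96309976)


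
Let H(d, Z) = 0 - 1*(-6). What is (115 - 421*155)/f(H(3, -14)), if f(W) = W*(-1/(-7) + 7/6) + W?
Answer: -455980/97 ≈ -4700.8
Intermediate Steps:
H(d, Z) = 6 (H(d, Z) = 0 + 6 = 6)
f(W) = 97*W/42 (f(W) = W*(-1*(-⅐) + 7*(⅙)) + W = W*(⅐ + 7/6) + W = W*(55/42) + W = 55*W/42 + W = 97*W/42)
(115 - 421*155)/f(H(3, -14)) = (115 - 421*155)/(((97/42)*6)) = (115 - 65255)/(97/7) = -65140*7/97 = -455980/97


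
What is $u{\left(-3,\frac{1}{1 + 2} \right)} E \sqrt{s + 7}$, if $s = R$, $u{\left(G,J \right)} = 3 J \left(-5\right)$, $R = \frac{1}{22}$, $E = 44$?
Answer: $- 10 \sqrt{3410} \approx -583.95$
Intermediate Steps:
$R = \frac{1}{22} \approx 0.045455$
$u{\left(G,J \right)} = - 15 J$
$s = \frac{1}{22} \approx 0.045455$
$u{\left(-3,\frac{1}{1 + 2} \right)} E \sqrt{s + 7} = - \frac{15}{1 + 2} \cdot 44 \sqrt{\frac{1}{22} + 7} = - \frac{15}{3} \cdot 44 \sqrt{\frac{155}{22}} = \left(-15\right) \frac{1}{3} \cdot 44 \frac{\sqrt{3410}}{22} = \left(-5\right) 44 \frac{\sqrt{3410}}{22} = - 220 \frac{\sqrt{3410}}{22} = - 10 \sqrt{3410}$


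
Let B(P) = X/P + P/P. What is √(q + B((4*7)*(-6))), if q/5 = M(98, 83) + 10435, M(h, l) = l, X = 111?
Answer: √41230826/28 ≈ 229.33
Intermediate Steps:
q = 52590 (q = 5*(83 + 10435) = 5*10518 = 52590)
B(P) = 1 + 111/P (B(P) = 111/P + P/P = 111/P + 1 = 1 + 111/P)
√(q + B((4*7)*(-6))) = √(52590 + (111 + (4*7)*(-6))/(((4*7)*(-6)))) = √(52590 + (111 + 28*(-6))/((28*(-6)))) = √(52590 + (111 - 168)/(-168)) = √(52590 - 1/168*(-57)) = √(52590 + 19/56) = √(2945059/56) = √41230826/28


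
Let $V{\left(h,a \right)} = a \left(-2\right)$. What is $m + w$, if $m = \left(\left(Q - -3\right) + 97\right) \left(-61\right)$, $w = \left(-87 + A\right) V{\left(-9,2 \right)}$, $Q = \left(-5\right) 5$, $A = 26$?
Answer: $-4331$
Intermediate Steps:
$V{\left(h,a \right)} = - 2 a$
$Q = -25$
$w = 244$ ($w = \left(-87 + 26\right) \left(\left(-2\right) 2\right) = \left(-61\right) \left(-4\right) = 244$)
$m = -4575$ ($m = \left(\left(-25 - -3\right) + 97\right) \left(-61\right) = \left(\left(-25 + 3\right) + 97\right) \left(-61\right) = \left(-22 + 97\right) \left(-61\right) = 75 \left(-61\right) = -4575$)
$m + w = -4575 + 244 = -4331$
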